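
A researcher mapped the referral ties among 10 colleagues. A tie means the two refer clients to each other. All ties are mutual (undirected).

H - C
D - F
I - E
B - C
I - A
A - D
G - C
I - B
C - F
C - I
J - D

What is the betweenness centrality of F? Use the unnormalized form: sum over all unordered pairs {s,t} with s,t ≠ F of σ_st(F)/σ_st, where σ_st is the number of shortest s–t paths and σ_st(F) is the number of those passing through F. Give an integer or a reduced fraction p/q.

Pairs whose geodesics pass through F — H–J: 1; H–D: 1; J–G: 1; J–C: 1; J–B: 1/2; G–D: 1; D–C: 1; D–B: 1/2.
All other pairs contribute 0.
Summing the contributions gives betweenness(F) = 7.

7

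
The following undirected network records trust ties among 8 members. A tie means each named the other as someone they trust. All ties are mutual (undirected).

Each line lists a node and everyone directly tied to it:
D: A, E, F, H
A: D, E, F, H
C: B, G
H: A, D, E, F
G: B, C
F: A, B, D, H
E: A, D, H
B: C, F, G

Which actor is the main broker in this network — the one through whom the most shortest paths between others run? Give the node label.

Unnormalized betweenness of each node: A:4/3, B:10, C:0, D:4/3, E:0, F:12, G:0, H:4/3.
F has the largest value, 12, making it the main broker — the node through which the most shortest paths run.

F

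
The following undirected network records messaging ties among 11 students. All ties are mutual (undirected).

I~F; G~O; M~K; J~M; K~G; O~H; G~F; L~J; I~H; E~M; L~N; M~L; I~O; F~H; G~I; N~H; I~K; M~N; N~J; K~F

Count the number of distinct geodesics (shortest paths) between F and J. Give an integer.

2

The shortest distance is 3. The length-3 paths are: F–K–M–J; F–H–N–J.
That gives 2 distinct shortest paths.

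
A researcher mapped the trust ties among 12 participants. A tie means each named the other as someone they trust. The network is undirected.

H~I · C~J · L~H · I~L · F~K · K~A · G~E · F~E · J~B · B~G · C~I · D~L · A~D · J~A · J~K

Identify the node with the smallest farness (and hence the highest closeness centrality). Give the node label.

J

Farness (sum of distances to all others) for each node — A:23, B:27, C:25, D:27, E:36, F:30, G:33, H:36, I:29, J:21, K:24, L:31.
The smallest farness is 21, for J, so J has the highest closeness.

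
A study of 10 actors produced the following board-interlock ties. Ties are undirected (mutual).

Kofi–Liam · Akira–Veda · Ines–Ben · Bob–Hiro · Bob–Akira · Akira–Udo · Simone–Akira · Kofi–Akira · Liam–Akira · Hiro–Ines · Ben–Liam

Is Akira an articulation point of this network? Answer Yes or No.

Removing Akira leaves {Ben, Bob, Hiro, Ines, Kofi, and Liam} with no path to {Veda}, so the network splits into 4 components. Akira is a cut vertex.

Yes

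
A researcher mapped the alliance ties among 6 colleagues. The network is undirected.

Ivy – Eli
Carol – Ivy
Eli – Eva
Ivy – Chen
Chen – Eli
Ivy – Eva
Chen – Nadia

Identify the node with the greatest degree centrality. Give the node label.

Ivy

Degrees — Carol:1, Chen:3, Eli:3, Eva:2, Ivy:4, Nadia:1.
The maximum is 4, attained only by Ivy.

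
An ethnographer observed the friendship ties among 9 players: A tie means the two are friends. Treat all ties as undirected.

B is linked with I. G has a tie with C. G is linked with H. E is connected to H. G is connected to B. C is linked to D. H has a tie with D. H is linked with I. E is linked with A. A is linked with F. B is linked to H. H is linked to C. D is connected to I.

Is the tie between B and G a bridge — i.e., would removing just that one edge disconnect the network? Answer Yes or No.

No

Even without that edge, B still reaches G via B – H – G, so the network stays connected. Not a bridge.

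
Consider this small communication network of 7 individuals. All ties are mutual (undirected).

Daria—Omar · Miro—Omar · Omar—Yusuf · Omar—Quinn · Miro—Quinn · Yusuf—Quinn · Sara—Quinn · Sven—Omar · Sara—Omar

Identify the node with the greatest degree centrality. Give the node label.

Degrees — Daria:1, Miro:2, Omar:6, Quinn:4, Sara:2, Sven:1, Yusuf:2.
The maximum is 6, attained only by Omar.

Omar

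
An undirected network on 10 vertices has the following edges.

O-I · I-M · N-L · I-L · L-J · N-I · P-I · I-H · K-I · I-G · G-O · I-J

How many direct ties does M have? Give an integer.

M is directly tied to I. That is 1 neighbor, so the degree of M is 1.

1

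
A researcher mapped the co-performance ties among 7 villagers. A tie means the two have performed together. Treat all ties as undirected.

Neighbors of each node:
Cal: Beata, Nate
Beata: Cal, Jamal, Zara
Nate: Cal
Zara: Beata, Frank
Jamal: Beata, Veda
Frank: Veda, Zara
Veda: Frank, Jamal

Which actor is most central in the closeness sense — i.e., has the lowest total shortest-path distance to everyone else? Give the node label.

Beata

Farness (sum of distances to all others) for each node — Beata:9, Cal:12, Frank:13, Jamal:11, Nate:17, Veda:13, Zara:11.
The smallest farness is 9, for Beata, so Beata has the highest closeness.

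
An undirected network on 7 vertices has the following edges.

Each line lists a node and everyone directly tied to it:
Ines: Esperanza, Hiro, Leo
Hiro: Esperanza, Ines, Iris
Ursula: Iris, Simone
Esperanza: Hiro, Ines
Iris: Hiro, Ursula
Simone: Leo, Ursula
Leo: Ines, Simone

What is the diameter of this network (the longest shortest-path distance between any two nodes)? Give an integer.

Eccentricity of each node (its greatest distance to any other): Esperanza:3, Hiro:3, Ines:3, Iris:3, Leo:3, Simone:3, Ursula:3.
The maximum eccentricity is 3, realized for instance by the pair Ursula–Esperanza via Ursula – Iris – Hiro – Esperanza. So the diameter is 3.

3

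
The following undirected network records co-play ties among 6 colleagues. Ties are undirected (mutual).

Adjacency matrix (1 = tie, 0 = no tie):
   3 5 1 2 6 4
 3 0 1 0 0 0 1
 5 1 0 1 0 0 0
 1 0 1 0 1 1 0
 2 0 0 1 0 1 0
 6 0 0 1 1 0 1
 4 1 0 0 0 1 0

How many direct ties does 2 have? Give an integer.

2 is directly tied to 1 and 6. That is 2 neighbors, so the degree of 2 is 2.

2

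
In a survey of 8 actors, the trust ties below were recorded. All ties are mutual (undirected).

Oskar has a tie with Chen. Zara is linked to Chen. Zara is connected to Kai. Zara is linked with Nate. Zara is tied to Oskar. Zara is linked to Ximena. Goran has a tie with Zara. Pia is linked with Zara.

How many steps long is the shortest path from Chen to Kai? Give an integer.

2

One shortest route is Chen – Zara – Kai, which uses 2 edges, and Chen and Kai are not directly tied, so nothing shorter exists. So d(Chen,Kai) = 2.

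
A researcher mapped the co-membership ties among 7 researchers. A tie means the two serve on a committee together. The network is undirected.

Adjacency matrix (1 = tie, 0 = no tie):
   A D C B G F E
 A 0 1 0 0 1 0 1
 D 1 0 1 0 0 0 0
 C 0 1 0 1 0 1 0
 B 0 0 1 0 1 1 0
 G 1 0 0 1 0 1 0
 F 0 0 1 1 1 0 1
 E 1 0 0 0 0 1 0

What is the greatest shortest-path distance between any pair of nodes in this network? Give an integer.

2

Eccentricity of each node (its greatest distance to any other): A:2, B:2, C:2, D:2, E:2, F:2, G:2.
The maximum eccentricity is 2, realized for instance by the pair A–C via A – D – C. So the diameter is 2.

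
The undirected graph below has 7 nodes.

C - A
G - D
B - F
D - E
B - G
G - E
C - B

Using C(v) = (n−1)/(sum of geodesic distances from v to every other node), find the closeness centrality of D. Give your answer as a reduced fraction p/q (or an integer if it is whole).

3/7

Distances from D: A:4, B:2, C:3, E:1, F:3, G:1. Sum = 14.
n = 7, so closeness = 6/14 = 3/7.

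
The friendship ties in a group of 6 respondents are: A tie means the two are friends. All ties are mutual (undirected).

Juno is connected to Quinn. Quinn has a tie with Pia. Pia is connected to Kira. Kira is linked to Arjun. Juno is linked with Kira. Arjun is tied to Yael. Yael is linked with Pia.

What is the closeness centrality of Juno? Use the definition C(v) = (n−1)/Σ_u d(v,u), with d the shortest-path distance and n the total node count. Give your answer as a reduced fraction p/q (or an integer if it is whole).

5/9

Distances from Juno: Arjun:2, Kira:1, Pia:2, Quinn:1, Yael:3. Sum = 9.
n = 6, so closeness = 5/9.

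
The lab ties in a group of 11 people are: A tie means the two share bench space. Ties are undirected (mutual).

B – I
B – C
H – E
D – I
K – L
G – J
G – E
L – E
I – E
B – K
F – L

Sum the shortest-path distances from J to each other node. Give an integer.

Distances from J: B:4, C:5, D:4, E:2, F:4, G:1, H:3, I:3, K:4, L:3.
Sum = 4 + 5 + 4 + 2 + 4 + 1 + 3 + 3 + 4 + 3 = 33.

33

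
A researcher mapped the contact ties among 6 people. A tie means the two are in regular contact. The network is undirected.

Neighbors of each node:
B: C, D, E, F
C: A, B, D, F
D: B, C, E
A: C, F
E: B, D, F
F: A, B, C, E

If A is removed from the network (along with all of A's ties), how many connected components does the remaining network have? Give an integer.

A's neighbors (C and F) remain reachable from one another through other ties, so the rest of the network stays in one piece.

1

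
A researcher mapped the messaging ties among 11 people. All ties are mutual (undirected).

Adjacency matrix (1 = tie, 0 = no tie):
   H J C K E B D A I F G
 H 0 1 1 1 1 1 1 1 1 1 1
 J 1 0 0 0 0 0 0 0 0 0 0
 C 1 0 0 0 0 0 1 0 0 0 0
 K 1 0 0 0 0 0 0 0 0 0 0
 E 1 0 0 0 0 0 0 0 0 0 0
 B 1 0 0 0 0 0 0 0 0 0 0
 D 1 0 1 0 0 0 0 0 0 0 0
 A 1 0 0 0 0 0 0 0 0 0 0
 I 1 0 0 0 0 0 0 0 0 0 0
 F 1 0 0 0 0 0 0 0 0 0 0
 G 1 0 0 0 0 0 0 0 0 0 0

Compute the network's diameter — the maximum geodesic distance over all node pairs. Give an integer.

2

Eccentricity of each node (its greatest distance to any other): A:2, B:2, C:2, D:2, E:2, F:2, G:2, H:1, I:2, J:2, K:2.
The maximum eccentricity is 2, realized for instance by the pair J–C via J – H – C. So the diameter is 2.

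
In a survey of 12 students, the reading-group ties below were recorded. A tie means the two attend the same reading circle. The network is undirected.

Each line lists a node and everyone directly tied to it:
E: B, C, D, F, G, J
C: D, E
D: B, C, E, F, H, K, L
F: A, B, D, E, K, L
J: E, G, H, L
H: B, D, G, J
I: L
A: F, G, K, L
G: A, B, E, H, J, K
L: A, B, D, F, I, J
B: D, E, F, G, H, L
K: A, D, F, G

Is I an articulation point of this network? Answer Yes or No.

Even without I, every remaining node can still reach every other (the residual graph is connected), so I is not a cut vertex.

No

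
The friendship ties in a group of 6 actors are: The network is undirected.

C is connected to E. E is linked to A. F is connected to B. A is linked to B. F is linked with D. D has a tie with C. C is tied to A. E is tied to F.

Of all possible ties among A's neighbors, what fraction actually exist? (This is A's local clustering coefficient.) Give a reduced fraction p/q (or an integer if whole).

1/3

A's neighbors: B, C, and E (k = 3).
Possible neighbor pairs: C(3,2) = 3. Edges among them: C–E → e = 1.
Clustering(A) = 1/3.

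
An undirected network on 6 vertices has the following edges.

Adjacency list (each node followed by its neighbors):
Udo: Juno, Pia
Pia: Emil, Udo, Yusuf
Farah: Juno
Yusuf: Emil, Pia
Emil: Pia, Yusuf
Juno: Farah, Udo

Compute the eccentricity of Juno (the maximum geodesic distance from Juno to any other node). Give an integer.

3

Distances from Juno: Emil:3, Farah:1, Pia:2, Udo:1, Yusuf:3.
The largest is 3 (to Emil and Yusuf), so the eccentricity of Juno is 3.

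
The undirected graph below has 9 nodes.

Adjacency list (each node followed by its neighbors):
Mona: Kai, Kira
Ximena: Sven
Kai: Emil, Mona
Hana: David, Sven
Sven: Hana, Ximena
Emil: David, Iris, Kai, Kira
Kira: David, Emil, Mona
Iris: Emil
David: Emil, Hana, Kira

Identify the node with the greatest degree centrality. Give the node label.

Emil

Degrees — David:3, Emil:4, Hana:2, Iris:1, Kai:2, Kira:3, Mona:2, Sven:2, Ximena:1.
The maximum is 4, attained only by Emil.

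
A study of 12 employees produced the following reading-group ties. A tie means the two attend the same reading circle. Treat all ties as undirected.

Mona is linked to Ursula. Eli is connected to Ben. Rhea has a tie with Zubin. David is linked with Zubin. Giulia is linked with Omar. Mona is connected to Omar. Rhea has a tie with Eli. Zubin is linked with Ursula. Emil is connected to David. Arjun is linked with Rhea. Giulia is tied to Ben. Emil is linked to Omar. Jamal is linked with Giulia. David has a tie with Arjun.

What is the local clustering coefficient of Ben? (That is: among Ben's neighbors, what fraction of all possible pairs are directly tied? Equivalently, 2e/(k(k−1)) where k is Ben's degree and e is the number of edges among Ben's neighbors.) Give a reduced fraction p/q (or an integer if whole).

Ben's neighbors: Eli and Giulia (k = 2).
Possible neighbor pairs: C(2,2) = 1. Edges among them: none → e = 0.
Clustering(Ben) = 0/1.

0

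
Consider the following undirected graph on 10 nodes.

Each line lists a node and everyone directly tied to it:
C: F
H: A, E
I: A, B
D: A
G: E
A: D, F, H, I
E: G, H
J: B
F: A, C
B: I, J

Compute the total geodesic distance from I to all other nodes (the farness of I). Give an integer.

20

Distances from I: A:1, B:1, C:3, D:2, E:3, F:2, G:4, H:2, J:2.
Sum = 1 + 1 + 3 + 2 + 3 + 2 + 4 + 2 + 2 = 20.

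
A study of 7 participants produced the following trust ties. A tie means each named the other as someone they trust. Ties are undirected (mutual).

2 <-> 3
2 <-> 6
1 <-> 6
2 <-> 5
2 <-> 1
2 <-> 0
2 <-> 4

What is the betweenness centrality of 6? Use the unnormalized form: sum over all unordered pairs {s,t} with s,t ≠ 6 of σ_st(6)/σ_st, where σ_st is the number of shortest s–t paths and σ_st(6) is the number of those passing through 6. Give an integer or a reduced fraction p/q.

No shortest path between any pair of other nodes passes through 6.
Summing the contributions gives betweenness(6) = 0.

0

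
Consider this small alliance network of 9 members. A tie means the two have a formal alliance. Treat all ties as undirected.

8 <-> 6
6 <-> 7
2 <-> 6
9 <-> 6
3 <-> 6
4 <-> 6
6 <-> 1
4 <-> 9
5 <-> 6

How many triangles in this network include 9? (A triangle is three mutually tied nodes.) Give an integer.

9's neighbors: 4 and 6.
Neighbor pairs that are themselves tied: 9–4–6. Each forms one triangle with 9, for 1 in total.

1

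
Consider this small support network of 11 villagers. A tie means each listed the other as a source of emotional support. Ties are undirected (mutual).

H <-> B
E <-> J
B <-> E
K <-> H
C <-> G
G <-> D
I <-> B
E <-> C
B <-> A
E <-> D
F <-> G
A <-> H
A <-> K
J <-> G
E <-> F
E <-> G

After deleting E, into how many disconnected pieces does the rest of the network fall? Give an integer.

2

Without E, the remaining ties split the others into: {A, B, H, I, K}; {C, D, F, G, J}.
That's 2 separate components.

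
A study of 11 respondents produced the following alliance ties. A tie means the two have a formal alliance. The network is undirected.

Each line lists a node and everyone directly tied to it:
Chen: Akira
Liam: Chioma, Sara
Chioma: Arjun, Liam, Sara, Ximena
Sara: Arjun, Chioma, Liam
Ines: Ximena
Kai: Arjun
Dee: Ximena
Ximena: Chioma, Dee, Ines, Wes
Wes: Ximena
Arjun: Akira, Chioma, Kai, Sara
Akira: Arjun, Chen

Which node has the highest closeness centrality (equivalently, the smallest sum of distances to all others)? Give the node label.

Farness (sum of distances to all others) for each node — Akira:26, Arjun:19, Chen:35, Chioma:17, Dee:29, Ines:29, Kai:28, Liam:25, Sara:21, Wes:29, Ximena:20.
The smallest farness is 17, for Chioma, so Chioma has the highest closeness.

Chioma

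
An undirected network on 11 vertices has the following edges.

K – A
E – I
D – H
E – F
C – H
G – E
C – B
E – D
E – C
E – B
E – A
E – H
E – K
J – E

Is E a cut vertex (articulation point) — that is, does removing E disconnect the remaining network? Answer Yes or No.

Yes

Removing E leaves {B, C, D, and H} with no path to {G}, so the network splits into 6 components. E is a cut vertex.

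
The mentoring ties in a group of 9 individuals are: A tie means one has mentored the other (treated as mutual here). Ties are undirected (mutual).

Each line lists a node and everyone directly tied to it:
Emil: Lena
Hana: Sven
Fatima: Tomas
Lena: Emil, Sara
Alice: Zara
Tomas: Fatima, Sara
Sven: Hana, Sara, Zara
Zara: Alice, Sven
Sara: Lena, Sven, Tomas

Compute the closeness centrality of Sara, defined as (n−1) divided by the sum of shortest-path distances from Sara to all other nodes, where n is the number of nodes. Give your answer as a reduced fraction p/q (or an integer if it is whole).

4/7

Distances from Sara: Alice:3, Emil:2, Fatima:2, Hana:2, Lena:1, Sven:1, Tomas:1, Zara:2. Sum = 14.
n = 9, so closeness = 8/14 = 4/7.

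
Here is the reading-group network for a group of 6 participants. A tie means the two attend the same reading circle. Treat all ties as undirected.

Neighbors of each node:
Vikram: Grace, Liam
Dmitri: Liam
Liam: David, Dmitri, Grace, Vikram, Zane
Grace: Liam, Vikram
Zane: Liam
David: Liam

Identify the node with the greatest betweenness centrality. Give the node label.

Liam

Unnormalized betweenness of each node: David:0, Dmitri:0, Grace:0, Liam:9, Vikram:0, Zane:0.
Liam has the largest value, 9, making it the main broker — the node through which the most shortest paths run.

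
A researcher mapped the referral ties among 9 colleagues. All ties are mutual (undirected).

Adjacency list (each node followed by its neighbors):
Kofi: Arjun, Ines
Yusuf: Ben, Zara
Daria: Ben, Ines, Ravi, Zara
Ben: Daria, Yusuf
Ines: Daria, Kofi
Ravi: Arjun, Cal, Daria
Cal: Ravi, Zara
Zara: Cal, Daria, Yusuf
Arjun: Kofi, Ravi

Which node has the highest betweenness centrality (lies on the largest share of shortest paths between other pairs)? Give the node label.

Daria

Unnormalized betweenness of each node: Arjun:2, Ben:13/6, Cal:5/3, Daria:27/2, Ines:4, Kofi:1, Ravi:22/3, Yusuf:5/6, Zara:11/2.
Daria has the largest value, 27/2, making it the main broker — the node through which the most shortest paths run.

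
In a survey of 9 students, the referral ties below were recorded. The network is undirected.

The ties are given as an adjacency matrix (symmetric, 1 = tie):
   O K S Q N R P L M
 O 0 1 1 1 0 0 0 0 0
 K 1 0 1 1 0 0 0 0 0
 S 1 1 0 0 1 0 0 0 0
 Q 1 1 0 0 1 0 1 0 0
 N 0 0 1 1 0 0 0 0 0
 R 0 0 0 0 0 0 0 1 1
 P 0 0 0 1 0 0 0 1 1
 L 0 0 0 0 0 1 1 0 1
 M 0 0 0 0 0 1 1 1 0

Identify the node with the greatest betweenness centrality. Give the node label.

Unnormalized betweenness of each node: K:5/3, L:3, M:3, N:5/3, O:5/3, P:15, Q:17, R:0, S:1.
Q has the largest value, 17, making it the main broker — the node through which the most shortest paths run.

Q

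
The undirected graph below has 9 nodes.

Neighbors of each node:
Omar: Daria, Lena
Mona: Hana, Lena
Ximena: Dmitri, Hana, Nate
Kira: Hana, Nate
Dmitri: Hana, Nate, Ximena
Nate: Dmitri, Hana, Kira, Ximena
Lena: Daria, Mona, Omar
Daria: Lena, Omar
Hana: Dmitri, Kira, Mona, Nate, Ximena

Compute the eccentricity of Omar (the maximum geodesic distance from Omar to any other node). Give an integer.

Distances from Omar: Daria:1, Dmitri:4, Hana:3, Kira:4, Lena:1, Mona:2, Nate:4, Ximena:4.
The largest is 4 (to Nate, Dmitri, Kira, and Ximena), so the eccentricity of Omar is 4.

4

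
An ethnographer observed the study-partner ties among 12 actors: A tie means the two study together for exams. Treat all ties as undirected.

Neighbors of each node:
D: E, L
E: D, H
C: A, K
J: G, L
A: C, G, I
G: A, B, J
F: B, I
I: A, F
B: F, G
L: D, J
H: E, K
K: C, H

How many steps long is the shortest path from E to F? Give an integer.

6

One shortest route is E – D – L – J – G – B – F, which uses 6 edges, and at distance 5 from E we only reach {B, I}, which does not include F. So d(E,F) = 6.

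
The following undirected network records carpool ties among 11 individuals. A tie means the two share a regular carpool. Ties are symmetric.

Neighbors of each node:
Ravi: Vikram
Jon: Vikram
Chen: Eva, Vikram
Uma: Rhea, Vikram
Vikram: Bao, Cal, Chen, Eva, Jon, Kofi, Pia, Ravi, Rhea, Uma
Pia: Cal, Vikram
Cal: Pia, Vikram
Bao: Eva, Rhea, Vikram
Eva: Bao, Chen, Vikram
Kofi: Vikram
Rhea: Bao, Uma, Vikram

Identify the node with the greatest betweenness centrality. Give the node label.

Vikram

Unnormalized betweenness of each node: Bao:1/2, Cal:0, Chen:0, Eva:1/2, Jon:0, Kofi:0, Pia:0, Ravi:0, Rhea:1/2, Uma:0, Vikram:77/2.
Vikram has the largest value, 77/2, making it the main broker — the node through which the most shortest paths run.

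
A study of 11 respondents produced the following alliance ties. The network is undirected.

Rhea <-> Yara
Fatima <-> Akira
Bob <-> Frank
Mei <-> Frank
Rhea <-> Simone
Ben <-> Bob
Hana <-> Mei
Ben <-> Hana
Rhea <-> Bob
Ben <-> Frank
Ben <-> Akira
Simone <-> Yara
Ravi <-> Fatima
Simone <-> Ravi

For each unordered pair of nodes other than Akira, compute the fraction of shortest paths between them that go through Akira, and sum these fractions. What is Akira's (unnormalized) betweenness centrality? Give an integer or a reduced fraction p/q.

Pairs whose geodesics pass through Akira — Fatima–Bob: 1; Fatima–Frank: 1; Fatima–Mei: 2/2; Fatima–Hana: 1; Fatima–Ben: 1; Ravi–Frank: 1/2; Ravi–Mei: 2/3; Ravi–Hana: 1; Ravi–Ben: 1.
All other pairs contribute 0.
Summing the contributions gives betweenness(Akira) = 49/6.

49/6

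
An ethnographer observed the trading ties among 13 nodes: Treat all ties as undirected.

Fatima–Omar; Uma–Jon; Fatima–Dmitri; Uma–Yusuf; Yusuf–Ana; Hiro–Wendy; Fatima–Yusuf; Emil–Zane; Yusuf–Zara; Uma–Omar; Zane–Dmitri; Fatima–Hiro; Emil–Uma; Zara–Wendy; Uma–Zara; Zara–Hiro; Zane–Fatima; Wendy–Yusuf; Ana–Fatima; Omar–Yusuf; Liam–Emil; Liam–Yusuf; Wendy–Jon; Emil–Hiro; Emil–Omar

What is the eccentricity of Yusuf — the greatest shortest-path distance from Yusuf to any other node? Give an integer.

Distances from Yusuf: Ana:1, Dmitri:2, Emil:2, Fatima:1, Hiro:2, Jon:2, Liam:1, Omar:1, Uma:1, Wendy:1, Zane:2, Zara:1.
The largest is 2 (to Zane, Hiro, Dmitri, Emil, and Jon), so the eccentricity of Yusuf is 2.

2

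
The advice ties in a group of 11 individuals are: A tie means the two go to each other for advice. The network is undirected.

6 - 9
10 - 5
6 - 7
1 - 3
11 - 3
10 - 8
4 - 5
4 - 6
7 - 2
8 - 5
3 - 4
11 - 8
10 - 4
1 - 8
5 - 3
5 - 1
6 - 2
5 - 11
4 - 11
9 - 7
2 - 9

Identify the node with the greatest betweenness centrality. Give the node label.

4

Unnormalized betweenness of each node: 1:1/3, 2:0, 3:17/6, 4:149/6, 5:37/6, 6:21, 7:0, 8:7/6, 9:0, 10:5/3, 11:2.
4 has the largest value, 149/6, making it the main broker — the node through which the most shortest paths run.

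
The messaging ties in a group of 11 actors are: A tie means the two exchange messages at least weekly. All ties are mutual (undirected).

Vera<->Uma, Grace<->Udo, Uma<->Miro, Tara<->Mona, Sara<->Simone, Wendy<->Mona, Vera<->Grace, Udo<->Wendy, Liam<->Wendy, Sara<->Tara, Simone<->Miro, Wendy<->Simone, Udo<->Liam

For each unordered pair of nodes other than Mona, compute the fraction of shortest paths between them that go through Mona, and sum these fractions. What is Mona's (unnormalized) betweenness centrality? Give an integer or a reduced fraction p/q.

Pairs whose geodesics pass through Mona — Wendy–Tara: 1; Liam–Tara: 1; Udo–Tara: 1; Grace–Tara: 1; Vera–Tara: 1/2.
All other pairs contribute 0.
Summing the contributions gives betweenness(Mona) = 9/2.

9/2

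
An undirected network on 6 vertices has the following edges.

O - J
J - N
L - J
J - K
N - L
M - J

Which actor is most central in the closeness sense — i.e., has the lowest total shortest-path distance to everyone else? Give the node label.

J

Farness (sum of distances to all others) for each node — J:5, K:9, L:8, M:9, N:8, O:9.
The smallest farness is 5, for J, so J has the highest closeness.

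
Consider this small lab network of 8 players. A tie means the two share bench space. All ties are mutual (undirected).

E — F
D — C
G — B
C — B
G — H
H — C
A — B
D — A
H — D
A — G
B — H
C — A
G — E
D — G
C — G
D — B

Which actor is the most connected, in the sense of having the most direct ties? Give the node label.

G

Degrees — A:4, B:5, C:5, D:5, E:2, F:1, G:6, H:4.
The maximum is 6, attained only by G.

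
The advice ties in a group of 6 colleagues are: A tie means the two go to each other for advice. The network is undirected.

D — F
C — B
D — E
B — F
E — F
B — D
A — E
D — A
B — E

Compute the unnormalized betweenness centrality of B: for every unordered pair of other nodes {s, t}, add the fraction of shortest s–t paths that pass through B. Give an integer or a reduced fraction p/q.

4

Pairs whose geodesics pass through B — D–C: 1; E–C: 1; A–C: 2/2; C–F: 1.
All other pairs contribute 0.
Summing the contributions gives betweenness(B) = 4.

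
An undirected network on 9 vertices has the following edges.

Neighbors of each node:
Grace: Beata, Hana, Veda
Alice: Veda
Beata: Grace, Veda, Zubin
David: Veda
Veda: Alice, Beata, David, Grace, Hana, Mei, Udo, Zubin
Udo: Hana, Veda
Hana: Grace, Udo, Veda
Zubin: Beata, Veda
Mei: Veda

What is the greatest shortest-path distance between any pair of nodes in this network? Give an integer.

Eccentricity of each node (its greatest distance to any other): Alice:2, Beata:2, David:2, Grace:2, Hana:2, Mei:2, Udo:2, Veda:1, Zubin:2.
The maximum eccentricity is 2, realized for instance by the pair Beata–Hana via Beata – Veda – Hana. So the diameter is 2.

2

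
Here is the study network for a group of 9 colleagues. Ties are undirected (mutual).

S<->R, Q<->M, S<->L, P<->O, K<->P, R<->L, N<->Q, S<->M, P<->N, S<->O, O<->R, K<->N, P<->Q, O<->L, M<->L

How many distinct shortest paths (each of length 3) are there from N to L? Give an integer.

The shortest distance is 3. The length-3 paths are: N–P–O–L; N–Q–M–L.
That gives 2 distinct shortest paths.

2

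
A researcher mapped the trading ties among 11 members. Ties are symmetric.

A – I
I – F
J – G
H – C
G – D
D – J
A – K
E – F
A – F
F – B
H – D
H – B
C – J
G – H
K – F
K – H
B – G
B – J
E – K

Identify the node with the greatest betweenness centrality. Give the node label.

Unnormalized betweenness of each node: A:77/60, B:11, C:9/20, D:9/20, E:0, F:155/12, G:37/30, H:273/20, I:0, J:43/15, K:203/20.
H has the largest value, 273/20, making it the main broker — the node through which the most shortest paths run.

H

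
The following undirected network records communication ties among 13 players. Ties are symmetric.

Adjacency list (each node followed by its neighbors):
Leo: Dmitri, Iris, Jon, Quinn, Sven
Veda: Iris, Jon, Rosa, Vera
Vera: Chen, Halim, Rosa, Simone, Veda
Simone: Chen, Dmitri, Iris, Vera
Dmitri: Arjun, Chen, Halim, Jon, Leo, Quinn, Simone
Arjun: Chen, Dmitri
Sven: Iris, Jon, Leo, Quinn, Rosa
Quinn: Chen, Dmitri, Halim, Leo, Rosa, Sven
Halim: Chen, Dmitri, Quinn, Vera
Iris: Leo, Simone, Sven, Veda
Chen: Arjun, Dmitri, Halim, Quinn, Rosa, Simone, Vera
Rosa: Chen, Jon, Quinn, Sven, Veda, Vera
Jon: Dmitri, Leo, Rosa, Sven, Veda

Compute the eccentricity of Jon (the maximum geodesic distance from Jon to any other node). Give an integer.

Distances from Jon: Arjun:2, Chen:2, Dmitri:1, Halim:2, Iris:2, Leo:1, Quinn:2, Rosa:1, Simone:2, Sven:1, Veda:1, Vera:2.
The largest is 2 (to Quinn, Iris, Chen, Vera, Arjun, Simone, and Halim), so the eccentricity of Jon is 2.

2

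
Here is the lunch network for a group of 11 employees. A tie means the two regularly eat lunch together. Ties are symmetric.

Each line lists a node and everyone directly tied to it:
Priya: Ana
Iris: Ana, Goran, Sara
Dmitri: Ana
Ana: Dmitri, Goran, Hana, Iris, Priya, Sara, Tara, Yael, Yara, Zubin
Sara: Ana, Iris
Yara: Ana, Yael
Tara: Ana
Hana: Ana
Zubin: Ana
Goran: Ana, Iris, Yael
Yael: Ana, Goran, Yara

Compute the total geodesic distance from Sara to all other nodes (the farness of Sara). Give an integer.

18

Distances from Sara: Ana:1, Dmitri:2, Goran:2, Hana:2, Iris:1, Priya:2, Tara:2, Yael:2, Yara:2, Zubin:2.
Sum = 1 + 2 + 2 + 2 + 1 + 2 + 2 + 2 + 2 + 2 = 18.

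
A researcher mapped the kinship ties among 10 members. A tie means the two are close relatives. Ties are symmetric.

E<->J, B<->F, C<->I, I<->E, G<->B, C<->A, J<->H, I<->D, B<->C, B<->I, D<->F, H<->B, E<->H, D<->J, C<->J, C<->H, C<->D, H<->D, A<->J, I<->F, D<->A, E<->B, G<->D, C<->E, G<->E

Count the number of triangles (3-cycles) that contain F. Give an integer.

2

F's neighbors: B, D, and I.
Neighbor pairs that are themselves tied: F–B–I; F–D–I. Each forms one triangle with F, for 2 in total.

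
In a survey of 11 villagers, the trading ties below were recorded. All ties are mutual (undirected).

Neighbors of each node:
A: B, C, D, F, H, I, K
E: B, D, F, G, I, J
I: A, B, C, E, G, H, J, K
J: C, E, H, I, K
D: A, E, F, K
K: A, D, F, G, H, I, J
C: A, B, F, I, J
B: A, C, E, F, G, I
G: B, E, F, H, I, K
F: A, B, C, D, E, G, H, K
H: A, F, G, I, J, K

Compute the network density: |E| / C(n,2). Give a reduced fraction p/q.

34/55

There are 34 edges and 11 nodes, so the maximum possible is C(11,2) = 55.
Density = 34/55.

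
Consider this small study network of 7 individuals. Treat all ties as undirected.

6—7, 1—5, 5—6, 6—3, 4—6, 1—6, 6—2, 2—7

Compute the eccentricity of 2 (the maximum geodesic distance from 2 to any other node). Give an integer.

2

Distances from 2: 1:2, 3:2, 4:2, 5:2, 6:1, 7:1.
The largest is 2 (to 3, 5, 1, and 4), so the eccentricity of 2 is 2.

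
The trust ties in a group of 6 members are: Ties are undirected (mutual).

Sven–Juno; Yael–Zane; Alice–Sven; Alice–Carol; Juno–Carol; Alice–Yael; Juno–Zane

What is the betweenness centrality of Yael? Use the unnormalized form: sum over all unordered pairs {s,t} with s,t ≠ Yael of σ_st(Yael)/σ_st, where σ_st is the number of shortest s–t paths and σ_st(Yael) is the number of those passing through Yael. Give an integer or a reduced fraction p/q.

1

Pairs whose geodesics pass through Yael — Alice–Zane: 1.
All other pairs contribute 0.
Summing the contributions gives betweenness(Yael) = 1.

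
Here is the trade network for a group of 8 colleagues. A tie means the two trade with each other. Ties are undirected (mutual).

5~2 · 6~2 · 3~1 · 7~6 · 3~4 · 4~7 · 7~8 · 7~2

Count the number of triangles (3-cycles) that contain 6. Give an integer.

6's neighbors: 2 and 7.
Neighbor pairs that are themselves tied: 6–2–7. Each forms one triangle with 6, for 1 in total.

1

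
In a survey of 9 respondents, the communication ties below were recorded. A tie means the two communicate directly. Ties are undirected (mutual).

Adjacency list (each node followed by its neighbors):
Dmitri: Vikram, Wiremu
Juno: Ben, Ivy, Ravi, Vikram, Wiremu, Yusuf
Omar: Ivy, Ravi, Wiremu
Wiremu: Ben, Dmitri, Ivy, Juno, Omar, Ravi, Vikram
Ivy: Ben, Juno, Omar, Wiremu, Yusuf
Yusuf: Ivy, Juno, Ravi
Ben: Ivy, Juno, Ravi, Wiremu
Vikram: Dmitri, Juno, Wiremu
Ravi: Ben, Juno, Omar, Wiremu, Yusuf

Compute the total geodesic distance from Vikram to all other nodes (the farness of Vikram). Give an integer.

Distances from Vikram: Ben:2, Dmitri:1, Ivy:2, Juno:1, Omar:2, Ravi:2, Wiremu:1, Yusuf:2.
Sum = 2 + 1 + 2 + 1 + 2 + 2 + 1 + 2 = 13.

13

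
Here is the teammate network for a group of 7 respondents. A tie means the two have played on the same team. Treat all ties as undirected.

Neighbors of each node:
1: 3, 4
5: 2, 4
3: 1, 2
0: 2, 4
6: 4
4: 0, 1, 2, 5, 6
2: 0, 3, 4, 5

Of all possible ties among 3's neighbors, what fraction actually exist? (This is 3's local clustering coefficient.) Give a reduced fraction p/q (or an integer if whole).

0

3's neighbors: 1 and 2 (k = 2).
Possible neighbor pairs: C(2,2) = 1. Edges among them: none → e = 0.
Clustering(3) = 0/1.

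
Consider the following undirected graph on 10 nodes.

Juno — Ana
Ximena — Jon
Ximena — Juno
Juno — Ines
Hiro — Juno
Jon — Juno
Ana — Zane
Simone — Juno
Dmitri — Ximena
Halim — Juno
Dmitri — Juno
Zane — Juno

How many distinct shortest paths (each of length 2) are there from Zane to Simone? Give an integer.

1

The shortest distance is 2, and the only length-2 path is Zane–Juno–Simone. So there is exactly 1 shortest path.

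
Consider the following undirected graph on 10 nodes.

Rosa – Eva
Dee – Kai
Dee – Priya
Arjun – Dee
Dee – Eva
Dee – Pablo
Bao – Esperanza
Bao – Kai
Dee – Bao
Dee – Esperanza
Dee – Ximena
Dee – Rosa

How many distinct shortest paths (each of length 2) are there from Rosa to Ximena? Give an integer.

1

The shortest distance is 2, and the only length-2 path is Rosa–Dee–Ximena. So there is exactly 1 shortest path.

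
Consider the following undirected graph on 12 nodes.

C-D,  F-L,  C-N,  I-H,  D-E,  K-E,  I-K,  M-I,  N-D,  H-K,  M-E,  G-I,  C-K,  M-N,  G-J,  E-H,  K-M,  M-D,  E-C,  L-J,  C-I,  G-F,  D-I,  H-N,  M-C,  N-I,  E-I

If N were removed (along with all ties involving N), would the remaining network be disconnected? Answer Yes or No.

No

Even without N, every remaining node can still reach every other (the residual graph is connected), so N is not a cut vertex.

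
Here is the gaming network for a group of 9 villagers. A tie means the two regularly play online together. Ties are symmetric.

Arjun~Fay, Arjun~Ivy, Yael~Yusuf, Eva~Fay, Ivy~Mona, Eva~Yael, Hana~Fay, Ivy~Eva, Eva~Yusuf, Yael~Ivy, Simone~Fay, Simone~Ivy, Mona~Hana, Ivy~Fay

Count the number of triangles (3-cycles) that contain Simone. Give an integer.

1

Simone's neighbors: Fay and Ivy.
Neighbor pairs that are themselves tied: Simone–Fay–Ivy. Each forms one triangle with Simone, for 1 in total.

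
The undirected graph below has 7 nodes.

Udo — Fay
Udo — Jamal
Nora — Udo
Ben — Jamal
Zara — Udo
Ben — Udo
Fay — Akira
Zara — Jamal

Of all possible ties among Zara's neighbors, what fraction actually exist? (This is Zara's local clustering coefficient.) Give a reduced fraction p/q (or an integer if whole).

Zara's neighbors: Jamal and Udo (k = 2).
Possible neighbor pairs: C(2,2) = 1. Edges among them: Jamal–Udo → e = 1.
Clustering(Zara) = 1/1.

1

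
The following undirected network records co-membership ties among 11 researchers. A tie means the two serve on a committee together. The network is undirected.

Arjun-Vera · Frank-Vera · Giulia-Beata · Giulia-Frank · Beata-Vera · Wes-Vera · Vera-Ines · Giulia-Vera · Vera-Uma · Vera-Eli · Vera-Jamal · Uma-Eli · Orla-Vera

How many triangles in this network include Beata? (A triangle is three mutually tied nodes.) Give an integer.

Beata's neighbors: Giulia and Vera.
Neighbor pairs that are themselves tied: Beata–Giulia–Vera. Each forms one triangle with Beata, for 1 in total.

1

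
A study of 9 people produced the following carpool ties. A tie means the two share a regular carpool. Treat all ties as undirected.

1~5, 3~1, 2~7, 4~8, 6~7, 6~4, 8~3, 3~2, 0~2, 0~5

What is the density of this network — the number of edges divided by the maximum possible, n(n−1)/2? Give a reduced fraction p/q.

There are 10 edges and 9 nodes, so the maximum possible is C(9,2) = 36.
Density = 10/36 = 5/18.

5/18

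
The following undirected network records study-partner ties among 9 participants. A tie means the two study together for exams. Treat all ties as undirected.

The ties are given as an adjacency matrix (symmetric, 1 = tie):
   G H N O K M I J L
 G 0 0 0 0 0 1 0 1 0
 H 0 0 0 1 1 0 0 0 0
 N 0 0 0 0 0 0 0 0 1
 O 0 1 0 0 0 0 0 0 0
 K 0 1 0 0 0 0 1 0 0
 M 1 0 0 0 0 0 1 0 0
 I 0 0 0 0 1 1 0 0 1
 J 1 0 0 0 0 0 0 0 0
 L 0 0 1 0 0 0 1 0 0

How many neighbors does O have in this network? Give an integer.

O is directly tied to H. That is 1 neighbor, so the degree of O is 1.

1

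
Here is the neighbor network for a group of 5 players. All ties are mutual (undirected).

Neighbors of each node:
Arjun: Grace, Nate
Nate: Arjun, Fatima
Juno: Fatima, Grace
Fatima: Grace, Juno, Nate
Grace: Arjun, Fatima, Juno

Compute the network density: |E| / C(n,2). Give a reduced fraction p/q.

There are 6 edges and 5 nodes, so the maximum possible is C(5,2) = 10.
Density = 6/10 = 3/5.

3/5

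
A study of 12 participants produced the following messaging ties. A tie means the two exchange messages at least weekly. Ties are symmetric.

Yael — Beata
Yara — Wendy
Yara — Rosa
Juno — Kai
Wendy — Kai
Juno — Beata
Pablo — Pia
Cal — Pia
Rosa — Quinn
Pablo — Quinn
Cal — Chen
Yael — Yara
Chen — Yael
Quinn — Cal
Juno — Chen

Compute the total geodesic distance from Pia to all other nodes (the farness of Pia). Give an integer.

Distances from Pia: Beata:4, Cal:1, Chen:2, Juno:3, Kai:4, Pablo:1, Quinn:2, Rosa:3, Wendy:5, Yael:3, Yara:4.
Sum = 4 + 1 + 2 + 3 + 4 + 1 + 2 + 3 + 5 + 3 + 4 = 32.

32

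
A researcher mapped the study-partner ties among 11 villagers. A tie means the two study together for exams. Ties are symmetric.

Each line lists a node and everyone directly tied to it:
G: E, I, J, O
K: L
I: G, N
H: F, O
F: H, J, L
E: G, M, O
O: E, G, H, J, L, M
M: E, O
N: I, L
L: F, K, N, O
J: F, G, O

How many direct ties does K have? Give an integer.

1

K is directly tied to L. That is 1 neighbor, so the degree of K is 1.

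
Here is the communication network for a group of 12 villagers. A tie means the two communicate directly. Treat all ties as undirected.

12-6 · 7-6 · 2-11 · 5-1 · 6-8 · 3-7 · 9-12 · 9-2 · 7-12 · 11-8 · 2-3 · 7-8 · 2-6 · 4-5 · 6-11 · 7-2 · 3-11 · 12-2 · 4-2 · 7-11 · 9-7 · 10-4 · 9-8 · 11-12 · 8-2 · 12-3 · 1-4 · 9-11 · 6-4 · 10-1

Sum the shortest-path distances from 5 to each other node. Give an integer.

26

Distances from 5: 1:1, 2:2, 3:3, 4:1, 6:2, 7:3, 8:3, 9:3, 10:2, 11:3, 12:3.
Sum = 1 + 2 + 3 + 1 + 2 + 3 + 3 + 3 + 2 + 3 + 3 = 26.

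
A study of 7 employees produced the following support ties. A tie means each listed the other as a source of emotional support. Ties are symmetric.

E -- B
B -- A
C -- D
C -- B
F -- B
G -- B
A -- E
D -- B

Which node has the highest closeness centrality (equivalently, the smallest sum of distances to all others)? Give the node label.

Farness (sum of distances to all others) for each node — A:10, B:6, C:10, D:10, E:10, F:11, G:11.
The smallest farness is 6, for B, so B has the highest closeness.

B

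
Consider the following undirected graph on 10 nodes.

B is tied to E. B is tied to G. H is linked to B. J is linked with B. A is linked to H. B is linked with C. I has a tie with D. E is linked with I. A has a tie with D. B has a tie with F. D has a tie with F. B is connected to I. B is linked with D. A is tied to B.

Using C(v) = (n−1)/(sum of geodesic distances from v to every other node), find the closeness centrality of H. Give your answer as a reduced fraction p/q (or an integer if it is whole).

9/16

Distances from H: A:1, B:1, C:2, D:2, E:2, F:2, G:2, I:2, J:2. Sum = 16.
n = 10, so closeness = 9/16.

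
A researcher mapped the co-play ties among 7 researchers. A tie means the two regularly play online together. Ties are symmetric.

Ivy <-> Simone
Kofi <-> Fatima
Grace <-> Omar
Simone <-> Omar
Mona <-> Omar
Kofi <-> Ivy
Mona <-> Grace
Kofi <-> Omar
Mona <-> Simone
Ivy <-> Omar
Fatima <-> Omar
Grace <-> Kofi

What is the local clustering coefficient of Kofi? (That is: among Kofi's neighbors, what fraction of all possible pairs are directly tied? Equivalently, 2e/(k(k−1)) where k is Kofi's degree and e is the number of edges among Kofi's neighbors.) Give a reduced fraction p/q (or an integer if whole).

1/2

Kofi's neighbors: Fatima, Grace, Ivy, and Omar (k = 4).
Possible neighbor pairs: C(4,2) = 6. Edges among them: Fatima–Omar, Grace–Omar, Ivy–Omar → e = 3.
Clustering(Kofi) = 3/6 = 1/2.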